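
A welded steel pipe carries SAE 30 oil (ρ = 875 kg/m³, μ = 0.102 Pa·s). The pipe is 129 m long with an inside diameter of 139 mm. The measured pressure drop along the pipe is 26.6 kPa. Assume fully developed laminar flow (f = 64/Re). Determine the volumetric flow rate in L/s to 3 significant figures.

For laminar flow, f = 64/Re with Re = ρVD/μ, so Darcy-Weisbach reduces to ΔP = 32μLV/D². Solving for V: V = ΔP·D²/(32μL) = 2.66e+04·(0.139)²/(32·0.102·129) = 1.221 m/s.
Check: Re = ρVD/μ = 875·1.221·0.139/0.102 = 1455 < 2300, so the laminar assumption holds.
Q = V·A = 1.221·(π/4·0.139²) = 0.01852 m³/s = 18.5 L/s.

Q ≈ 18.5 L/s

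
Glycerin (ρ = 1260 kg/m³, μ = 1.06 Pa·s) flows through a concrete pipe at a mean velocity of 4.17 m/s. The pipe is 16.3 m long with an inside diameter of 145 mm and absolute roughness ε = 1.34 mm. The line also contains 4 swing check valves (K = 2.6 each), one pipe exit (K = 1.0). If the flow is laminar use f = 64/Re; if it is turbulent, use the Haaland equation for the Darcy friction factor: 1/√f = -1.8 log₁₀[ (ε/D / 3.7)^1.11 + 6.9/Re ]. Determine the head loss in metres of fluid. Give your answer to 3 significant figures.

h_f ≈ 19.0 m

Reynolds number Re = ρVD/μ = 1260 · 4.17 · 0.145 / 1.06 = 718.7.
Re < 2300 → laminar flow, so f = 64/Re = 64/718.7 = 0.08905 (the turbulent correlation is not needed).
Total minor-loss coefficient ΣK = 4·2.6 + 1·1 = 11.4.
ΔP = [f·L/D + ΣK]·(ρV²/2) = [0.08905·16.3/0.145 + 11.4]·(1260·4.17²/2) = [10.01 + 11.4]·1.096e+04 = 2.345e+05 Pa.
Head loss h_f = ΔP/(ρg) = 2.345e+05/(1260·9.81) = 19.0 m.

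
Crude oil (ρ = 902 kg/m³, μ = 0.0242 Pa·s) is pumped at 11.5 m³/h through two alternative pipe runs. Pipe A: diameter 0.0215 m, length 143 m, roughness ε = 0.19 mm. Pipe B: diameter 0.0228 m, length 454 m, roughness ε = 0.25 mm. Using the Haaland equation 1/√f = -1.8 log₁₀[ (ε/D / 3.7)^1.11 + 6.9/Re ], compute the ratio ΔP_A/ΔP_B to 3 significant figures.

ΔP_A/ΔP_B ≈ 0.400

Pipe A: V = Q/A = 0.003194/0.0003631 = 8.799 m/s; Re = 7051; ε/D = 0.00884; Haaland → f = 0.04375; ΔP_A = f(L/D)(ρV²/2) = 1.016e+07 Pa.
Pipe B: V = Q/A = 0.003194/0.0004083 = 7.824 m/s; Re = 6649; ε/D = 0.011; Haaland → f = 0.04619; ΔP_B = f(L/D)(ρV²/2) = 2.539e+07 Pa.
ΔP_A/ΔP_B = 1.016e+07/2.539e+07 = 0.400.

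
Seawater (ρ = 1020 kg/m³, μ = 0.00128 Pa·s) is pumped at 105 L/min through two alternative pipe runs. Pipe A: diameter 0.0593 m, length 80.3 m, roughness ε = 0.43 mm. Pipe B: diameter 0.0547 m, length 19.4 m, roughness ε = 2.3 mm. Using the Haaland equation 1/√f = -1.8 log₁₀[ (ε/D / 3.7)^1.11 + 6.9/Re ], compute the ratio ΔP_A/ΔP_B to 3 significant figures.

Pipe A: V = Q/A = 0.00175/0.002762 = 0.6336 m/s; Re = 2.994e+04; ε/D = 0.00725; Haaland → f = 0.03633; ΔP_A = f(L/D)(ρV²/2) = 1.007e+04 Pa.
Pipe B: V = Q/A = 0.00175/0.00235 = 0.7447 m/s; Re = 3.246e+04; ε/D = 0.042; Haaland → f = 0.06707; ΔP_B = f(L/D)(ρV²/2) = 6727 Pa.
ΔP_A/ΔP_B = 1.007e+04/6727 = 1.50.

ΔP_A/ΔP_B ≈ 1.50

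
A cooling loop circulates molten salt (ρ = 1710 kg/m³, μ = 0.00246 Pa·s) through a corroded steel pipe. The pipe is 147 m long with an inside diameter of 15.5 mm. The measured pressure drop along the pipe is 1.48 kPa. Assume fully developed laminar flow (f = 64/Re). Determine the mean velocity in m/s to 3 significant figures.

V ≈ 0.0307 m/s

For laminar flow, f = 64/Re with Re = ρVD/μ, so Darcy-Weisbach reduces to ΔP = 32μLV/D². Solving for V: V = ΔP·D²/(32μL) = 1480·(0.0155)²/(32·0.00246·147) = 0.03073 m/s.
Check: Re = ρVD/μ = 1710·0.03073·0.0155/0.00246 = 331.1 < 2300, so the laminar assumption holds.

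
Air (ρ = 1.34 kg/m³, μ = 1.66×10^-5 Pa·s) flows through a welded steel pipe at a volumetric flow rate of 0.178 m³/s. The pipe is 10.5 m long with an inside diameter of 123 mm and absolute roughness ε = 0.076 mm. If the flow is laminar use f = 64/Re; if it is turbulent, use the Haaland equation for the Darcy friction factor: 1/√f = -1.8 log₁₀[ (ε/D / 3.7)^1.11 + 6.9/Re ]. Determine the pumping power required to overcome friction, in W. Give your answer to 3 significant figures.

P ≈ 45.0 W

Cross-sectional area A = πD²/4 = π(0.123)²/4 = 0.01188 m²; mean velocity V = Q/A = 0.178/0.01188 = 14.98 m/s.
Reynolds number Re = ρVD/μ = 1.34 · 14.98 · 0.123 / 1.66e-05 = 1.487e+05.
Re > 4000 → turbulent. Relative roughness ε/D = 7.6e-05/0.123 = 0.000618. Haaland: 1/√f = -1.8 log₁₀[(0.000618/3.7)^1.11 + 6.9/1.487e+05] = -1.8 log₁₀[6.42e-05 + 4.64e-05] = 7.122, so f = 0.01972.
Darcy-Weisbach: ΔP = f(L/D)(ρV²/2) = 0.01972·(10.5/0.123)·(1.34·14.98²/2) = 0.01972·85.37·150.4 = 253.1 Pa.
Pumping power P = QΔP = 0.178·253.1 = 45.05 W = 45.0 W.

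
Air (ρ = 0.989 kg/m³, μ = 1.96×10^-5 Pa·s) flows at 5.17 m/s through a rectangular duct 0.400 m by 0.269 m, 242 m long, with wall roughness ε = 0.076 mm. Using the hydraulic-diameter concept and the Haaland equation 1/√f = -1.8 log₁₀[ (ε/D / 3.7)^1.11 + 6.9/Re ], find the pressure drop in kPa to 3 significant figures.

Hydraulic diameter D_h = 4A/P = 4·(0.4·0.269)/(2·(0.4+0.269)) = 0.4304/1.338 = 0.3217 m.
Re = ρVD_h/μ = 0.989·5.17·0.3217/1.96e-05 = 8.392e+04.
ε/D_h = 7.6e-05/0.3217 = 0.000236; Haaland gives 1/√f = -1.8 log₁₀[2.21e-05+8.22e-05] = 7.167, so f = 0.01947.
ΔP = f(L/D_h)(ρV²/2) = 0.01947·242/0.3217·13.22 = 193.6 Pa.
ΔP = 0.194 kPa.

ΔP ≈ 0.194 kPa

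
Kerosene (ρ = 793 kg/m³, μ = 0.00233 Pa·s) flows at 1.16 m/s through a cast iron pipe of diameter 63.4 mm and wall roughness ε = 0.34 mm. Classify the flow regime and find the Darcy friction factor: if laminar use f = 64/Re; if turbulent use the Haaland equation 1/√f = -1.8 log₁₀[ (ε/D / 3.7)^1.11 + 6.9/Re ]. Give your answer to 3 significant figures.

f ≈ 0.0341

Re = ρVD/μ = 793·1.16·0.0634/0.00233 = 2.503e+04.
Re > 4000 → turbulent. ε/D = 0.00034/0.0634 = 0.00536; Haaland: 1/√f = -1.8 log₁₀[0.000706 + 0.000276] = 5.414, so f = 0.03411.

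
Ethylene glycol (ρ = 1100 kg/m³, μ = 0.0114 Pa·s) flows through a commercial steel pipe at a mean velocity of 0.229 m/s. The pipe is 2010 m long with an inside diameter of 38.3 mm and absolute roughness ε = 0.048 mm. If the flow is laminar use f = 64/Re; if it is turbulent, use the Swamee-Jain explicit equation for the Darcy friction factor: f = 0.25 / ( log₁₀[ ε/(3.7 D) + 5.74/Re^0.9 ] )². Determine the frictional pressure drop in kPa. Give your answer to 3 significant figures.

ΔP ≈ 114 kPa

Reynolds number Re = ρVD/μ = 1100 · 0.229 · 0.0383 / 0.0114 = 846.3.
Re < 2300 → laminar flow, so f = 64/Re = 64/846.3 = 0.07562 (the turbulent correlation is not needed).
Darcy-Weisbach: ΔP = f(L/D)(ρV²/2) = 0.07562·(2010/0.0383)·(1100·0.229²/2) = 0.07562·5.248e+04·28.84 = 1.145e+05 Pa.
ΔP = 1.145e+05 Pa = 114 kPa.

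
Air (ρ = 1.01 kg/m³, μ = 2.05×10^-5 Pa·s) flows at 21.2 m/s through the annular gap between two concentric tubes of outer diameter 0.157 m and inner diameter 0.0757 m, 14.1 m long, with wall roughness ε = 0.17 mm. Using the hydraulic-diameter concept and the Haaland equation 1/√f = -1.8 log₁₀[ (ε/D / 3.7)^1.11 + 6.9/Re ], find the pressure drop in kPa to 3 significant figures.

Hydraulic diameter D_h = 4A/P = D_o - D_i = 0.157 - 0.0757 = 0.0813 m.
Re = ρVD_h/μ = 1.01·21.2·0.0813/2.05e-05 = 8.492e+04.
ε/D_h = 0.00017/0.0813 = 0.00209; Haaland gives 1/√f = -1.8 log₁₀[0.000248+8.13e-05] = 6.268, so f = 0.02545.
ΔP = f(L/D_h)(ρV²/2) = 0.02545·14.1/0.0813·227 = 1002 Pa.
ΔP = 1.00 kPa.

ΔP ≈ 1.00 kPa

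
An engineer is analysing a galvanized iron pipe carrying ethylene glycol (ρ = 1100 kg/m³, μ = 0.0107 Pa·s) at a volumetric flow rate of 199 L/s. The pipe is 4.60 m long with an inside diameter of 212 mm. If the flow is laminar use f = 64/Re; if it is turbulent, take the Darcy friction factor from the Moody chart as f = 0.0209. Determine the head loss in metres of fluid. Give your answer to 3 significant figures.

Q = 199 L/s = 199/1000 = 0.199 m³/s.
Cross-sectional area A = πD²/4 = π(0.212)²/4 = 0.0353 m²; mean velocity V = Q/A = 0.199/0.0353 = 5.638 m/s.
Reynolds number Re = ρVD/μ = 1100 · 5.638 · 0.212 / 0.0107 = 1.229e+05.
Re > 4000 → turbulent; use the Moody-chart value f = 0.0209.
Darcy-Weisbach: ΔP = f(L/D)(ρV²/2) = 0.0209·(4.6/0.212)·(1100·5.638²/2) = 0.0209·21.7·1.748e+04 = 7927 Pa.
Head loss h_f = ΔP/(ρg) = 7927/(1100·9.81) = 0.735 m.

h_f ≈ 0.735 m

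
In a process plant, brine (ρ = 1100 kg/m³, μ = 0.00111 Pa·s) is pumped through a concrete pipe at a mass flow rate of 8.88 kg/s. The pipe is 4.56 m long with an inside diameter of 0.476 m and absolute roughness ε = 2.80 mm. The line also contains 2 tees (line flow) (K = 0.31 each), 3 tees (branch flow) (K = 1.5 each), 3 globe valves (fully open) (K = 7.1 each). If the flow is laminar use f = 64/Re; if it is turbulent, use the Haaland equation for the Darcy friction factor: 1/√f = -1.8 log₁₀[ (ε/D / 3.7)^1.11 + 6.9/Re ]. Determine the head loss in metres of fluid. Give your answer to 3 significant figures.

h_f ≈ 0.00281 m

A = πD²/4 = π(0.476)²/4 = 0.178 m²; mean velocity V = ṁ/(ρA) = 8.88/(1100 · 0.178) = 0.04536 m/s.
Reynolds number Re = ρVD/μ = 1100 · 0.04536 · 0.476 / 0.00111 = 2.14e+04.
Re > 4000 → turbulent. Relative roughness ε/D = 0.0028/0.476 = 0.00588. Haaland: 1/√f = -1.8 log₁₀[(0.00588/3.7)^1.11 + 6.9/2.14e+04] = -1.8 log₁₀[0.000783 + 0.000322] = 5.322, so f = 0.03531.
Total minor-loss coefficient ΣK = 2·0.31 + 3·1.5 + 3·7.1 = 26.4.
ΔP = [f·L/D + ΣK]·(ρV²/2) = [0.03531·4.56/0.476 + 26.4]·(1100·0.04536²/2) = [0.3382 + 26.4]·1.132 = 30.29 Pa.
Head loss h_f = ΔP/(ρg) = 30.29/(1100·9.81) = 0.00281 m.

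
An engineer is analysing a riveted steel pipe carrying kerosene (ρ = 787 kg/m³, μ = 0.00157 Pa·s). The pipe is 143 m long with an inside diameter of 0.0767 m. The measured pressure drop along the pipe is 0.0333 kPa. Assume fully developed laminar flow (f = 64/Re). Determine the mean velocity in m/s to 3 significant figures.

V ≈ 0.0273 m/s

For laminar flow, f = 64/Re with Re = ρVD/μ, so Darcy-Weisbach reduces to ΔP = 32μLV/D². Solving for V: V = ΔP·D²/(32μL) = 33.3·(0.0767)²/(32·0.00157·143) = 0.02727 m/s.
Check: Re = ρVD/μ = 787·0.02727·0.0767/0.00157 = 1048 < 2300, so the laminar assumption holds.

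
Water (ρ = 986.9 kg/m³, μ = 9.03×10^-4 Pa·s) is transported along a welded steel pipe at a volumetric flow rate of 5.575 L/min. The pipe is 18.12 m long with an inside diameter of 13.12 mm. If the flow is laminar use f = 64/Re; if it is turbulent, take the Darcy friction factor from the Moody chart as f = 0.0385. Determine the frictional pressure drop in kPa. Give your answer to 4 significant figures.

ΔP ≈ 12.39 kPa

Q = 5.575 L/min = 5.575/60000 = 9.292e-05 m³/s.
Cross-sectional area A = πD²/4 = π(0.01312)²/4 = 0.0001352 m²; mean velocity V = Q/A = 9.292e-05/0.0001352 = 0.6873 m/s.
Reynolds number Re = ρVD/μ = 986.9 · 0.6873 · 0.01312 / 0.000903 = 9855.
Re > 4000 → turbulent; use the Moody-chart value f = 0.0385.
Darcy-Weisbach: ΔP = f(L/D)(ρV²/2) = 0.0385·(18.12/0.01312)·(986.9·0.6873²/2) = 0.0385·1381·233.1 = 1.239e+04 Pa.
ΔP = 1.239e+04 Pa = 12.39 kPa.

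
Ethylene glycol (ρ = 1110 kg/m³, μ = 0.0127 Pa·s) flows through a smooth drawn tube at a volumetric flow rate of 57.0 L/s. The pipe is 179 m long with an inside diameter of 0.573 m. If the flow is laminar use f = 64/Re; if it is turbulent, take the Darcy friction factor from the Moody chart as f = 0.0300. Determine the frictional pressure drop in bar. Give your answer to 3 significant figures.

Q = 57.0 L/s = 57.0/1000 = 0.057 m³/s.
Cross-sectional area A = πD²/4 = π(0.573)²/4 = 0.2579 m²; mean velocity V = Q/A = 0.057/0.2579 = 0.221 m/s.
Reynolds number Re = ρVD/μ = 1110 · 0.221 · 0.573 / 0.0127 = 1.107e+04.
Re > 4000 → turbulent; use the Moody-chart value f = 0.0300.
Darcy-Weisbach: ΔP = f(L/D)(ρV²/2) = 0.03·(179/0.573)·(1110·0.221²/2) = 0.03·312.4·27.12 = 254.1 Pa.
ΔP = 254.1 Pa = 0.00254 bar.

ΔP ≈ 0.00254 bar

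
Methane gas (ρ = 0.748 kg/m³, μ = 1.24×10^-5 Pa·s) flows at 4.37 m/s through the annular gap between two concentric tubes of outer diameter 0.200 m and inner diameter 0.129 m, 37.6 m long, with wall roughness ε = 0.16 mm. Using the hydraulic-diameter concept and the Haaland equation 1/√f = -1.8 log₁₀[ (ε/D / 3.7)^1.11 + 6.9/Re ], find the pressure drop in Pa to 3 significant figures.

ΔP ≈ 114 Pa

Hydraulic diameter D_h = 4A/P = D_o - D_i = 0.2 - 0.129 = 0.071 m.
Re = ρVD_h/μ = 0.748·4.37·0.071/1.24e-05 = 1.872e+04.
ε/D_h = 0.00016/0.071 = 0.00225; Haaland gives 1/√f = -1.8 log₁₀[0.00027+0.000369] = 5.751, so f = 0.03024.
ΔP = f(L/D_h)(ρV²/2) = 0.03024·37.6/0.071·7.142 = 114.4 Pa.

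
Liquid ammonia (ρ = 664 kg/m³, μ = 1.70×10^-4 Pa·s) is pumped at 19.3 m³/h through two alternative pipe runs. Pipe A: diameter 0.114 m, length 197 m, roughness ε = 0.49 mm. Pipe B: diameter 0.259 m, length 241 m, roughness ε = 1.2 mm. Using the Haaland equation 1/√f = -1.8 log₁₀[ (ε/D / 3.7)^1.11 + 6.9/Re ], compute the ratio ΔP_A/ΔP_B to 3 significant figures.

Pipe A: V = Q/A = 0.005361/0.01021 = 0.5252 m/s; Re = 2.339e+05; ε/D = 0.0043; Haaland → f = 0.02949; ΔP_A = f(L/D)(ρV²/2) = 4667 Pa.
Pipe B: V = Q/A = 0.005361/0.05269 = 0.1018 m/s; Re = 1.029e+05; ε/D = 0.00463; Haaland → f = 0.03061; ΔP_B = f(L/D)(ρV²/2) = 97.9 Pa.
ΔP_A/ΔP_B = 4667/97.9 = 47.7.

ΔP_A/ΔP_B ≈ 47.7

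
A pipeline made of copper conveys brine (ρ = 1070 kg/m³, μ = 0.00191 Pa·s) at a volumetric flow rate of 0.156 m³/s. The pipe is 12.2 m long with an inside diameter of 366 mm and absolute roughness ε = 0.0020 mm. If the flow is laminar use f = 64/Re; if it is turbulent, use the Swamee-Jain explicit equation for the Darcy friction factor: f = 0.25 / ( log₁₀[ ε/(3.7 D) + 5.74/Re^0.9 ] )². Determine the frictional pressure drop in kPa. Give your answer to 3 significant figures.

ΔP ≈ 0.565 kPa

Cross-sectional area A = πD²/4 = π(0.366)²/4 = 0.1052 m²; mean velocity V = Q/A = 0.156/0.1052 = 1.483 m/s.
Reynolds number Re = ρVD/μ = 1070 · 1.483 · 0.366 / 0.00191 = 3.04e+05.
Re > 4000 → turbulent. Relative roughness ε/D = 2e-06/0.366 = 5.46e-06. Swamee-Jain: f = 0.25/(log₁₀[5.46e-06/3.7 + 5.74/3.04e+05^0.9])² = 0.25/(log₁₀[1.48e-06 + 6.67e-05])² = 0.25/(-4.166)² = 0.0144.
Darcy-Weisbach: ΔP = f(L/D)(ρV²/2) = 0.0144·(12.2/0.366)·(1070·1.483²/2) = 0.0144·33.33·1176 = 564.7 Pa.
ΔP = 564.7 Pa = 0.565 kPa.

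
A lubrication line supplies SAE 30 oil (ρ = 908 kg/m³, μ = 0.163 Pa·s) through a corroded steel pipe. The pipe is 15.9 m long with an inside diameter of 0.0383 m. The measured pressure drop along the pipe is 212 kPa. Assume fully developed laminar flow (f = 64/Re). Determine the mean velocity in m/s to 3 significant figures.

For laminar flow, f = 64/Re with Re = ρVD/μ, so Darcy-Weisbach reduces to ΔP = 32μLV/D². Solving for V: V = ΔP·D²/(32μL) = 2.12e+05·(0.0383)²/(32·0.163·15.9) = 3.75 m/s.
Check: Re = ρVD/μ = 908·3.75·0.0383/0.163 = 800 < 2300, so the laminar assumption holds.

V ≈ 3.75 m/s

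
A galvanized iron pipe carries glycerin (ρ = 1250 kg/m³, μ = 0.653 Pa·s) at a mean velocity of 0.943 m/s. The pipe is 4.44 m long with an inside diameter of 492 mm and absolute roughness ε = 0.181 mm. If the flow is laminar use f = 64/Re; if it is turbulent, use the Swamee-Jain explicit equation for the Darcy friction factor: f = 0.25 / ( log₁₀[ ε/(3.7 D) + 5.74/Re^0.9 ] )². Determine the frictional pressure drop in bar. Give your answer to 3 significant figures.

Reynolds number Re = ρVD/μ = 1250 · 0.943 · 0.492 / 0.653 = 888.1.
Re < 2300 → laminar flow, so f = 64/Re = 64/888.1 = 0.07206 (the turbulent correlation is not needed).
Darcy-Weisbach: ΔP = f(L/D)(ρV²/2) = 0.07206·(4.44/0.492)·(1250·0.943²/2) = 0.07206·9.024·555.8 = 361.4 Pa.
ΔP = 361.4 Pa = 0.00361 bar.

ΔP ≈ 0.00361 bar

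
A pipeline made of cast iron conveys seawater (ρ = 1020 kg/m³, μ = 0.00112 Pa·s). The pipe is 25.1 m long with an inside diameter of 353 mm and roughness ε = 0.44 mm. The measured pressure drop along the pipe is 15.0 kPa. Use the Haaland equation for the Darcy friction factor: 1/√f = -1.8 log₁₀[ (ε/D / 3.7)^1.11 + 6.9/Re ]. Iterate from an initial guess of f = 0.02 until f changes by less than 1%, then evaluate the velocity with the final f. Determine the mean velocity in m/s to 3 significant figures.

V ≈ 4.45 m/s

Rearranging Darcy-Weisbach: V = √(2·ΔP·D/(f·L·ρ)). With ε/D = 0.00044/0.353 = 0.00125, iterate starting from f = 0.02:
  f = 0.02 → V = √(2·1.5e+04·0.353/(0.02·25.1·1020)) = 4.548 m/s; Re = ρVD/μ = 1.462e+06; f → 0.02093
  f = 0.02093 → V = 4.446 m/s; Re = 1.429e+06; f → 0.02093
Converged (Δf/f < 1%). With the final f = 0.02093: V = √(2·1.5e+04·0.353/(0.02093·25.1·1020)) = 4.445 m/s.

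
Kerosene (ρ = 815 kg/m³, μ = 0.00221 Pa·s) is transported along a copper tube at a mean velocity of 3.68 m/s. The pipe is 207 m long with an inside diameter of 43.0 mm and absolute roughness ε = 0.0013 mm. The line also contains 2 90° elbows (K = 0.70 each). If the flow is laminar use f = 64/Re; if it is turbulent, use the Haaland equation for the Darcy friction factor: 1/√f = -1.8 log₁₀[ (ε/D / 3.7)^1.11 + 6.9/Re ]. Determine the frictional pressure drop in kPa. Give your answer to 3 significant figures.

ΔP ≈ 542 kPa

Reynolds number Re = ρVD/μ = 815 · 3.68 · 0.043 / 0.00221 = 5.836e+04.
Re > 4000 → turbulent. Relative roughness ε/D = 1.3e-06/0.043 = 3.02e-05. Haaland: 1/√f = -1.8 log₁₀[(3.02e-05/3.7)^1.11 + 6.9/5.836e+04] = -1.8 log₁₀[2.25e-06 + 0.000118] = 7.054, so f = 0.0201.
Total minor-loss coefficient ΣK = 2·0.7 = 1.4.
ΔP = [f·L/D + ΣK]·(ρV²/2) = [0.0201·207/0.043 + 1.4]·(815·3.68²/2) = [96.74 + 1.4]·5519 = 5.416e+05 Pa.
ΔP = 5.416e+05 Pa = 542 kPa.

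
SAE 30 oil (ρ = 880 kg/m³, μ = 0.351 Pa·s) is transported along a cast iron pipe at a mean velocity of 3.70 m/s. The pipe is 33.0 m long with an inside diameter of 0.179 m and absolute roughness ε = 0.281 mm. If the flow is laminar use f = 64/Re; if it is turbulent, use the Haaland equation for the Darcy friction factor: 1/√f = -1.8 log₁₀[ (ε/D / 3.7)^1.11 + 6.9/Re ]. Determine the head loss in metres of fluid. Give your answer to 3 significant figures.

Reynolds number Re = ρVD/μ = 880 · 3.7 · 0.179 / 0.351 = 1660.
Re < 2300 → laminar flow, so f = 64/Re = 64/1660 = 0.03854 (the turbulent correlation is not needed).
Darcy-Weisbach: ΔP = f(L/D)(ρV²/2) = 0.03854·(33/0.179)·(880·3.7²/2) = 0.03854·184.4·6024 = 4.28e+04 Pa.
Head loss h_f = ΔP/(ρg) = 4.28e+04/(880·9.81) = 4.96 m.

h_f ≈ 4.96 m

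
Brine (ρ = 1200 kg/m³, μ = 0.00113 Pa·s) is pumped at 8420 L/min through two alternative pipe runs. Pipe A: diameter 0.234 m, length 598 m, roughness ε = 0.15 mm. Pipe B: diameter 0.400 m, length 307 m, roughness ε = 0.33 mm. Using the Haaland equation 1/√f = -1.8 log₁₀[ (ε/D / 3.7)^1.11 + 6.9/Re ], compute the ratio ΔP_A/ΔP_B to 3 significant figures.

Pipe A: V = Q/A = 0.1403/0.04301 = 3.263 m/s; Re = 8.109e+05; ε/D = 0.000641; Haaland → f = 0.01816; ΔP_A = f(L/D)(ρV²/2) = 2.964e+05 Pa.
Pipe B: V = Q/A = 0.1403/0.1257 = 1.117 m/s; Re = 4.744e+05; ε/D = 0.000825; Haaland → f = 0.01941; ΔP_B = f(L/D)(ρV²/2) = 1.115e+04 Pa.
ΔP_A/ΔP_B = 2.964e+05/1.115e+04 = 26.6.

ΔP_A/ΔP_B ≈ 26.6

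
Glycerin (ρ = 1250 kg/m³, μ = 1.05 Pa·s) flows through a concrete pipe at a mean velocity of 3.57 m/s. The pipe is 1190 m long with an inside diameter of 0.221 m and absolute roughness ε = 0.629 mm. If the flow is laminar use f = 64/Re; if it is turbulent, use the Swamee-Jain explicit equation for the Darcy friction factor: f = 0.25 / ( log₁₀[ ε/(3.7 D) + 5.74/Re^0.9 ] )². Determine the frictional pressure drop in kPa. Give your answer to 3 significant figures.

Reynolds number Re = ρVD/μ = 1250 · 3.57 · 0.221 / 1.05 = 939.2.
Re < 2300 → laminar flow, so f = 64/Re = 64/939.2 = 0.06814 (the turbulent correlation is not needed).
Darcy-Weisbach: ΔP = f(L/D)(ρV²/2) = 0.06814·(1190/0.221)·(1250·3.57²/2) = 0.06814·5385·7966 = 2.923e+06 Pa.
ΔP = 2.923e+06 Pa = 2920 kPa.

ΔP ≈ 2920 kPa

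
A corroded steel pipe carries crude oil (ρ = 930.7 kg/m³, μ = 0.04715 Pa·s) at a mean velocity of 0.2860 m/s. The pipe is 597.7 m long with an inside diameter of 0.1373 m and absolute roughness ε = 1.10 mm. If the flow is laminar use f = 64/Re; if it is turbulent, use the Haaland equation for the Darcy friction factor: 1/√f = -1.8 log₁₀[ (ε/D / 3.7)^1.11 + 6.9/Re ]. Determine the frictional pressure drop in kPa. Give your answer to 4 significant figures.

Reynolds number Re = ρVD/μ = 930.7 · 0.286 · 0.1373 / 0.0471 = 775.1.
Re < 2300 → laminar flow, so f = 64/Re = 64/775.1 = 0.08257 (the turbulent correlation is not needed).
Darcy-Weisbach: ΔP = f(L/D)(ρV²/2) = 0.08257·(597.7/0.1373)·(930.7·0.286²/2) = 0.08257·4353·38.06 = 1.368e+04 Pa.
ΔP = 1.368e+04 Pa = 13.68 kPa.

ΔP ≈ 13.68 kPa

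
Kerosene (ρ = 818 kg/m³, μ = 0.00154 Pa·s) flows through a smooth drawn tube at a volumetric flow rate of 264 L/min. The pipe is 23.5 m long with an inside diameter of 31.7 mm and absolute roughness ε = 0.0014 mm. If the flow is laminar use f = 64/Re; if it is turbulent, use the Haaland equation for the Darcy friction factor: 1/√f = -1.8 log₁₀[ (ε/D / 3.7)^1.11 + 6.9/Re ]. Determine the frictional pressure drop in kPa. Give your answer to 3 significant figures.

Q = 264 L/min = 264/60000 = 0.0044 m³/s.
Cross-sectional area A = πD²/4 = π(0.0317)²/4 = 0.0007892 m²; mean velocity V = Q/A = 0.0044/0.0007892 = 5.575 m/s.
Reynolds number Re = ρVD/μ = 818 · 5.575 · 0.0317 / 0.00154 = 9.387e+04.
Re > 4000 → turbulent. Relative roughness ε/D = 1.4e-06/0.0317 = 4.42e-05. Haaland: 1/√f = -1.8 log₁₀[(4.42e-05/3.7)^1.11 + 6.9/9.387e+04] = -1.8 log₁₀[3.43e-06 + 7.35e-05] = 7.405, so f = 0.01824.
Darcy-Weisbach: ΔP = f(L/D)(ρV²/2) = 0.01824·(23.5/0.0317)·(818·5.575²/2) = 0.01824·741.3·1.271e+04 = 1.719e+05 Pa.
ΔP = 1.719e+05 Pa = 172 kPa.

ΔP ≈ 172 kPa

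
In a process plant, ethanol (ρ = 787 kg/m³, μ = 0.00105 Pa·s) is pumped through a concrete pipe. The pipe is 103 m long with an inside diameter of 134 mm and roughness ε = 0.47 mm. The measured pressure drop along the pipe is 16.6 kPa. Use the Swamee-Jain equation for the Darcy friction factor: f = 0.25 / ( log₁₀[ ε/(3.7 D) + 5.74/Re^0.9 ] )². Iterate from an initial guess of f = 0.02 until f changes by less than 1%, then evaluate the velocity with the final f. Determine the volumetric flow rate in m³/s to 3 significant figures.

Rearranging Darcy-Weisbach: V = √(2·ΔP·D/(f·L·ρ)). With ε/D = 0.00047/0.134 = 0.00351, iterate starting from f = 0.02:
  f = 0.02 → V = √(2·1.66e+04·0.134/(0.02·103·787)) = 1.657 m/s; Re = ρVD/μ = 1.664e+05; f → 0.02827
  f = 0.02827 → V = 1.393 m/s; Re = 1.399e+05; f → 0.02842
Converged (Δf/f < 1%). With the final f = 0.02842: V = √(2·1.66e+04·0.134/(0.02842·103·787)) = 1.39 m/s.
Q = V·A = 1.39·(π/4·0.134²) = 0.0196 m³/s = 0.0196 m³/s.

Q ≈ 0.0196 m³/s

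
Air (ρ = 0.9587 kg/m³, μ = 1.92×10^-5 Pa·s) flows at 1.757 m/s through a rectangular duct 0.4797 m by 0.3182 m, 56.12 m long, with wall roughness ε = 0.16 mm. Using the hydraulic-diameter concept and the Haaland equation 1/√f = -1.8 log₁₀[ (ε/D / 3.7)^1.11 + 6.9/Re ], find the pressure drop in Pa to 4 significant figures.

ΔP ≈ 5.149 Pa

Hydraulic diameter D_h = 4A/P = 4·(0.4797·0.3182)/(2·(0.4797+0.3182)) = 0.6106/1.596 = 0.3826 m.
Re = ρVD_h/μ = 0.9587·1.757·0.3826/1.92e-05 = 3.357e+04.
ε/D_h = 0.00016/0.3826 = 0.000418; Haaland gives 1/√f = -1.8 log₁₀[4.16e-05+0.000206] = 6.493, so f = 0.02372.
ΔP = f(L/D_h)(ρV²/2) = 0.02372·56.12/0.3826·1.48 = 5.149 Pa.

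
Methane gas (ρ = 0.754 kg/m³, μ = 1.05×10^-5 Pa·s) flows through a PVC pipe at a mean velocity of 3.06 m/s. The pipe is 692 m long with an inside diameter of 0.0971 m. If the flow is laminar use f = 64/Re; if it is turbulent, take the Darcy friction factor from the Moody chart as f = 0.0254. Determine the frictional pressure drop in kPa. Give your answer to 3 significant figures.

Reynolds number Re = ρVD/μ = 0.754 · 3.06 · 0.0971 / 1.05e-05 = 2.134e+04.
Re > 4000 → turbulent; use the Moody-chart value f = 0.0254.
Darcy-Weisbach: ΔP = f(L/D)(ρV²/2) = 0.0254·(692/0.0971)·(0.754·3.06²/2) = 0.0254·7127·3.53 = 639 Pa.
ΔP = 639 Pa = 0.639 kPa.

ΔP ≈ 0.639 kPa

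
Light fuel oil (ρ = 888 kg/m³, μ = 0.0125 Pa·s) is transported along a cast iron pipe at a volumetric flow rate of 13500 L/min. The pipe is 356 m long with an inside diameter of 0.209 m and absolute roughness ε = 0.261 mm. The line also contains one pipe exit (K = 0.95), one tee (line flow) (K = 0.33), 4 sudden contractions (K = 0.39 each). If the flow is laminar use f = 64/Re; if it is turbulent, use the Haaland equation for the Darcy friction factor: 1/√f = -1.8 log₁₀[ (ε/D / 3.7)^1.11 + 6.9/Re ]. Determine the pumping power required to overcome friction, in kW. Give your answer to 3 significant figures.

Q = 13500 L/min = 13500/60000 = 0.225 m³/s.
Cross-sectional area A = πD²/4 = π(0.209)²/4 = 0.03431 m²; mean velocity V = Q/A = 0.225/0.03431 = 6.558 m/s.
Reynolds number Re = ρVD/μ = 888 · 6.558 · 0.209 / 0.0125 = 9.738e+04.
Re > 4000 → turbulent. Relative roughness ε/D = 0.000261/0.209 = 0.00125. Haaland: 1/√f = -1.8 log₁₀[(0.00125/3.7)^1.11 + 6.9/9.738e+04] = -1.8 log₁₀[0.00014 + 7.09e-05] = 6.616, so f = 0.02284.
Total minor-loss coefficient ΣK = 1·0.95 + 1·0.33 + 4·0.39 = 2.84.
ΔP = [f·L/D + ΣK]·(ρV²/2) = [0.02284·356/0.209 + 2.84]·(888·6.558²/2) = [38.91 + 2.84]·1.91e+04 = 7.973e+05 Pa.
Pumping power P = QΔP = 0.225·7.973e+05 = 179400 W = 179 kW.

P ≈ 179 kW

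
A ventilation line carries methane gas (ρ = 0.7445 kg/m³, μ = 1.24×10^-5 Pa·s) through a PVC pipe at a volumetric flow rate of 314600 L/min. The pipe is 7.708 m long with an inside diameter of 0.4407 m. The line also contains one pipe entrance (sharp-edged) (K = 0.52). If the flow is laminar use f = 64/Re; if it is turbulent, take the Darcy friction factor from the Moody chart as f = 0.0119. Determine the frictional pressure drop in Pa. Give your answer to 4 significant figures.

ΔP ≈ 320.3 Pa

Q = 314600 L/min = 314600/60000 = 5.243 m³/s.
Cross-sectional area A = πD²/4 = π(0.4407)²/4 = 0.1525 m²; mean velocity V = Q/A = 5.243/0.1525 = 34.37 m/s.
Reynolds number Re = ρVD/μ = 0.7445 · 34.37 · 0.4407 / 1.24e-05 = 9.095e+05.
Re > 4000 → turbulent; use the Moody-chart value f = 0.0119.
Total minor-loss coefficient ΣK = 1·0.52 = 0.52.
ΔP = [f·L/D + ΣK]·(ρV²/2) = [0.0119·7.708/0.4407 + 0.52]·(0.7445·34.37²/2) = [0.2081 + 0.52]·439.8 = 320.3 Pa.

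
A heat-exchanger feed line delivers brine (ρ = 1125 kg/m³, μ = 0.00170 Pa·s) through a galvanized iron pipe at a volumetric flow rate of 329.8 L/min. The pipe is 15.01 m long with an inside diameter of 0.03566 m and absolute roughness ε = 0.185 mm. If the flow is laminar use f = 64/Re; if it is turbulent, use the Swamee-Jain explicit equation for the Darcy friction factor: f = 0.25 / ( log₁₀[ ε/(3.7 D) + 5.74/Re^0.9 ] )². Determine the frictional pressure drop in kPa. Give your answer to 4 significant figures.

Q = 329.8 L/min = 329.8/60000 = 0.005497 m³/s.
Cross-sectional area A = πD²/4 = π(0.03566)²/4 = 0.0009987 m²; mean velocity V = Q/A = 0.005497/0.0009987 = 5.504 m/s.
Reynolds number Re = ρVD/μ = 1125 · 5.504 · 0.03566 / 0.0017 = 1.299e+05.
Re > 4000 → turbulent. Relative roughness ε/D = 0.000185/0.03566 = 0.00519. Swamee-Jain: f = 0.25/(log₁₀[0.00519/3.7 + 5.74/1.299e+05^0.9])² = 0.25/(log₁₀[0.0014 + 0.000143])² = 0.25/(-2.811)² = 0.03164.
Darcy-Weisbach: ΔP = f(L/D)(ρV²/2) = 0.03164·(15.01/0.03566)·(1125·5.504²/2) = 0.03164·420.9·1.704e+04 = 2.269e+05 Pa.
ΔP = 2.269e+05 Pa = 226.9 kPa.

ΔP ≈ 226.9 kPa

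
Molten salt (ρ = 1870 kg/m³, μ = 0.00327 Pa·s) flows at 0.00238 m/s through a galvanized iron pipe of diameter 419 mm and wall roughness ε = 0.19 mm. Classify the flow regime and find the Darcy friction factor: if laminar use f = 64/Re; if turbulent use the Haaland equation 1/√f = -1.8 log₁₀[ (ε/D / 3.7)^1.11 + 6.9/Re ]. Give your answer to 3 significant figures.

Re = ρVD/μ = 1870·0.00238·0.419/0.00327 = 570.3.
Re < 2300 → laminar, so f = 64/Re = 0.1122 (roughness is irrelevant in laminar flow).

f ≈ 0.112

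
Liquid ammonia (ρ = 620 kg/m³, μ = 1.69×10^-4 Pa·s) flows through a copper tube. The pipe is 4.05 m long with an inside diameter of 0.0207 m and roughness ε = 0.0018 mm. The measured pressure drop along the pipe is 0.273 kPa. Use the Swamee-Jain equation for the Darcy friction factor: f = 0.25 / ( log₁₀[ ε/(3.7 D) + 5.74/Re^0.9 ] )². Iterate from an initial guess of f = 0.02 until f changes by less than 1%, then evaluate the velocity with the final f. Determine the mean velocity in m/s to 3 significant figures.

V ≈ 0.442 m/s

Rearranging Darcy-Weisbach: V = √(2·ΔP·D/(f·L·ρ)). With ε/D = 1.8e-06/0.0207 = 8.7e-05, iterate starting from f = 0.02:
  f = 0.02 → V = √(2·273·0.0207/(0.02·4.05·620)) = 0.4744 m/s; Re = ρVD/μ = 3.603e+04; f → 0.02268
  f = 0.02268 → V = 0.4455 m/s; Re = 3.383e+04; f → 0.023
  f = 0.023 → V = 0.4424 m/s; Re = 3.359e+04; f → 0.02304
Converged (Δf/f < 1%). With the final f = 0.02304: V = √(2·273·0.0207/(0.02304·4.05·620)) = 0.442 m/s.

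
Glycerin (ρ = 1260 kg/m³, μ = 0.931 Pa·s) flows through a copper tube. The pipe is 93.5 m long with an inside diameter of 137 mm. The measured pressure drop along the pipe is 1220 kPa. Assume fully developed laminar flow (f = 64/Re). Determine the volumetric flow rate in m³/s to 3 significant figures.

Q ≈ 0.121 m³/s

For laminar flow, f = 64/Re with Re = ρVD/μ, so Darcy-Weisbach reduces to ΔP = 32μLV/D². Solving for V: V = ΔP·D²/(32μL) = 1.22e+06·(0.137)²/(32·0.931·93.5) = 8.22 m/s.
Check: Re = ρVD/μ = 1260·8.22·0.137/0.931 = 1524 < 2300, so the laminar assumption holds.
Q = V·A = 8.22·(π/4·0.137²) = 0.1212 m³/s = 0.121 m³/s.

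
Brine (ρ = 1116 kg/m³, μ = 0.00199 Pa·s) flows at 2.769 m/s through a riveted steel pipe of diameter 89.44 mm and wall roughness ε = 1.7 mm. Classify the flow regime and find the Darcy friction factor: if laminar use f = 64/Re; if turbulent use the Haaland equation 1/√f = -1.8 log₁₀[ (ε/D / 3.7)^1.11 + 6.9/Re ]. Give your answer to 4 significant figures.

Re = ρVD/μ = 1116·2.769·0.08944/0.00199 = 1.389e+05.
Re > 4000 → turbulent. ε/D = 0.0017/0.08944 = 0.019; Haaland: 1/√f = -1.8 log₁₀[0.00288 + 4.97e-05] = 4.561, so f = 0.04808.

f ≈ 0.04808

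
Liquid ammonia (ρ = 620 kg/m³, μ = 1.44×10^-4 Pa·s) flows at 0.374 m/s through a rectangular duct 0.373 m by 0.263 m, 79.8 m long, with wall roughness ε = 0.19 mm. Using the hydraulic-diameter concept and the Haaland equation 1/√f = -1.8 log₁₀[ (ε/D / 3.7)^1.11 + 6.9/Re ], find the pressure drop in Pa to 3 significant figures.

Hydraulic diameter D_h = 4A/P = 4·(0.373·0.263)/(2·(0.373+0.263)) = 0.3924/1.272 = 0.3085 m.
Re = ρVD_h/μ = 620·0.374·0.3085/0.000144 = 4.968e+05.
ε/D_h = 0.00019/0.3085 = 0.000616; Haaland gives 1/√f = -1.8 log₁₀[6.39e-05+1.39e-05] = 7.396, so f = 0.01828.
ΔP = f(L/D_h)(ρV²/2) = 0.01828·79.8/0.3085·43.36 = 205.1 Pa.

ΔP ≈ 205 Pa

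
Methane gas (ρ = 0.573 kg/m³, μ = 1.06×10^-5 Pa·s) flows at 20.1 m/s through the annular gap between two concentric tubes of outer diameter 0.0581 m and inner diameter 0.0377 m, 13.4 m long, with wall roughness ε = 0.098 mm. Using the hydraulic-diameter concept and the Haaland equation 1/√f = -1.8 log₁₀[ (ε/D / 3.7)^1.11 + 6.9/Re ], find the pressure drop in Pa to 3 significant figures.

ΔP ≈ 2560 Pa

Hydraulic diameter D_h = 4A/P = D_o - D_i = 0.0581 - 0.0377 = 0.0204 m.
Re = ρVD_h/μ = 0.573·20.1·0.0204/1.06e-05 = 2.217e+04.
ε/D_h = 9.8e-05/0.0204 = 0.0048; Haaland gives 1/√f = -1.8 log₁₀[0.000625+0.000311] = 5.451, so f = 0.03365.
ΔP = f(L/D_h)(ρV²/2) = 0.03365·13.4/0.0204·115.7 = 2558 Pa.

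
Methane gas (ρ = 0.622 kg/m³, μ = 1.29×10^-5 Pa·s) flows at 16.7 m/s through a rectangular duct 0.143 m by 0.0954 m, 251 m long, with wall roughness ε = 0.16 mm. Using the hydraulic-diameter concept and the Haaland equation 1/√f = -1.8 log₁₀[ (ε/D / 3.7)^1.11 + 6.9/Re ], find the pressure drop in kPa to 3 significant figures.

Hydraulic diameter D_h = 4A/P = 4·(0.143·0.0954)/(2·(0.143+0.0954)) = 0.05457/0.4768 = 0.1144 m.
Re = ρVD_h/μ = 0.622·16.7·0.1144/1.29e-05 = 9.216e+04.
ε/D_h = 0.00016/0.1144 = 0.0014; Haaland gives 1/√f = -1.8 log₁₀[0.000159+7.49e-05] = 6.537, so f = 0.0234.
ΔP = f(L/D_h)(ρV²/2) = 0.0234·251/0.1144·86.73 = 4452 Pa.
ΔP = 4.45 kPa.

ΔP ≈ 4.45 kPa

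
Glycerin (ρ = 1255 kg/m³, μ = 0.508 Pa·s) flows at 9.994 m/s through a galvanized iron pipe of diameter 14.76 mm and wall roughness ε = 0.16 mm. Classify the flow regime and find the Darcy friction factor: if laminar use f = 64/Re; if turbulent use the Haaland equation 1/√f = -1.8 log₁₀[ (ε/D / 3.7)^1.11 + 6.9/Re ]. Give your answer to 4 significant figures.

f ≈ 0.1756

Re = ρVD/μ = 1255·9.994·0.01476/0.508 = 364.4.
Re < 2300 → laminar, so f = 64/Re = 0.1756 (roughness is irrelevant in laminar flow).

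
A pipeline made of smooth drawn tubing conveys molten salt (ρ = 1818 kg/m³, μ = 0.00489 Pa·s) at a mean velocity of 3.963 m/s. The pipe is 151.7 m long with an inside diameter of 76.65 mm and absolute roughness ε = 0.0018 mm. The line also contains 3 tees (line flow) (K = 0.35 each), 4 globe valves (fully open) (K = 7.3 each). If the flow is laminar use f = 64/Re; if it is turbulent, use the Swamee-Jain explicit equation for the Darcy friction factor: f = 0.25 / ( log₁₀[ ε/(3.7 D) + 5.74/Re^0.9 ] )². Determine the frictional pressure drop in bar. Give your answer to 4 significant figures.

ΔP ≈ 9.283 bar

Reynolds number Re = ρVD/μ = 1818 · 3.963 · 0.07665 / 0.00489 = 1.129e+05.
Re > 4000 → turbulent. Relative roughness ε/D = 1.8e-06/0.07665 = 2.35e-05. Swamee-Jain: f = 0.25/(log₁₀[2.35e-05/3.7 + 5.74/1.129e+05^0.9])² = 0.25/(log₁₀[6.35e-06 + 0.000163])² = 0.25/(-3.772)² = 0.01757.
Total minor-loss coefficient ΣK = 3·0.35 + 4·7.3 = 30.2.
ΔP = [f·L/D + ΣK]·(ρV²/2) = [0.01757·151.7/0.07665 + 30.2]·(1818·3.963²/2) = [34.78 + 30.2]·1.428e+04 = 9.283e+05 Pa.
ΔP = 9.283e+05 Pa = 9.283 bar.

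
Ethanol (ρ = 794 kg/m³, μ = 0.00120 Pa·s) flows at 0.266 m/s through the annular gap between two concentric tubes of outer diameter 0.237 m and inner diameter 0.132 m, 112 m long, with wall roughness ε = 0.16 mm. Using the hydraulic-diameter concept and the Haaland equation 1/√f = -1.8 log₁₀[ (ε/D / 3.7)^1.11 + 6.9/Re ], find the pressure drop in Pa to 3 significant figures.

Hydraulic diameter D_h = 4A/P = D_o - D_i = 0.237 - 0.132 = 0.105 m.
Re = ρVD_h/μ = 794·0.266·0.105/0.0012 = 1.848e+04.
ε/D_h = 0.00016/0.105 = 0.00152; Haaland gives 1/√f = -1.8 log₁₀[0.000175+0.000373] = 5.87, so f = 0.02902.
ΔP = f(L/D_h)(ρV²/2) = 0.02902·112/0.105·28.09 = 869.6 Pa.

ΔP ≈ 870 Pa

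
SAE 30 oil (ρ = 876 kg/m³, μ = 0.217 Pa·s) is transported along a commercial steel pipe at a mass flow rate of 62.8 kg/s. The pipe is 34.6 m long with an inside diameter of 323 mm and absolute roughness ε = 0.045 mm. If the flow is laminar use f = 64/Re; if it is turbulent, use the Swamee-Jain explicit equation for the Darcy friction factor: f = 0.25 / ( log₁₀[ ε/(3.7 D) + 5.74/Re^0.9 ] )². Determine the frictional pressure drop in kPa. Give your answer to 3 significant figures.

A = πD²/4 = π(0.323)²/4 = 0.08194 m²; mean velocity V = ṁ/(ρA) = 62.8/(876 · 0.08194) = 0.8749 m/s.
Reynolds number Re = ρVD/μ = 876 · 0.8749 · 0.323 / 0.217 = 1141.
Re < 2300 → laminar flow, so f = 64/Re = 64/1141 = 0.0561 (the turbulent correlation is not needed).
Darcy-Weisbach: ΔP = f(L/D)(ρV²/2) = 0.0561·(34.6/0.323)·(876·0.8749²/2) = 0.0561·107.1·335.3 = 2015 Pa.
ΔP = 2015 Pa = 2.01 kPa.

ΔP ≈ 2.01 kPa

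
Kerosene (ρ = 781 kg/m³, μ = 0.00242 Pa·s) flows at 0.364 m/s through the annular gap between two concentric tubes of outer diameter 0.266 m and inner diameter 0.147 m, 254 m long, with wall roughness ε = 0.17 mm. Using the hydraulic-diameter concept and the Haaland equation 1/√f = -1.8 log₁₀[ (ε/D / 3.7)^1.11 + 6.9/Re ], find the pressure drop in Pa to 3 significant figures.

ΔP ≈ 3360 Pa

Hydraulic diameter D_h = 4A/P = D_o - D_i = 0.266 - 0.147 = 0.119 m.
Re = ρVD_h/μ = 781·0.364·0.119/0.00242 = 1.398e+04.
ε/D_h = 0.00017/0.119 = 0.00143; Haaland gives 1/√f = -1.8 log₁₀[0.000163+0.000494] = 5.729, so f = 0.03046.
ΔP = f(L/D_h)(ρV²/2) = 0.03046·254/0.119·51.74 = 3364 Pa.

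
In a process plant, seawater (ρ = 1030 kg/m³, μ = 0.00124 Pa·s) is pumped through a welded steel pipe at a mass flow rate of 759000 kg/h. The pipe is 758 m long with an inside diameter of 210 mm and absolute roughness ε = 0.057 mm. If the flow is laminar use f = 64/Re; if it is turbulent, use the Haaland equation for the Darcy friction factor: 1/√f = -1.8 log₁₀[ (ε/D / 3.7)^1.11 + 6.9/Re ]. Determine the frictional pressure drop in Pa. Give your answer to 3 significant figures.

ΔP ≈ 994000 Pa

ṁ = 759000 kg/h = 759000/3600 = 210.8 kg/s.
A = πD²/4 = π(0.21)²/4 = 0.03464 m²; mean velocity V = ṁ/(ρA) = 210.8/(1030 · 0.03464) = 5.91 m/s.
Reynolds number Re = ρVD/μ = 1030 · 5.91 · 0.21 / 0.00124 = 1.031e+06.
Re > 4000 → turbulent. Relative roughness ε/D = 5.7e-05/0.21 = 0.000271. Haaland: 1/√f = -1.8 log₁₀[(0.000271/3.7)^1.11 + 6.9/1.031e+06] = -1.8 log₁₀[2.57e-05 + 6.69e-06] = 8.08, so f = 0.01532.
Darcy-Weisbach: ΔP = f(L/D)(ρV²/2) = 0.01532·(758/0.21)·(1030·5.91²/2) = 0.01532·3610·1.799e+04 = 9.944e+05 Pa.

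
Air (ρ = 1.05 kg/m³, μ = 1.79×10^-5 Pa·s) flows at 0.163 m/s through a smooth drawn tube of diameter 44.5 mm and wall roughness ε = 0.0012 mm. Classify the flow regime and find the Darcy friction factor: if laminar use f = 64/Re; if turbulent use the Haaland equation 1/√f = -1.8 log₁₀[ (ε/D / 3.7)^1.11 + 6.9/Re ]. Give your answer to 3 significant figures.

Re = ρVD/μ = 1.05·0.163·0.0445/1.79e-05 = 425.5.
Re < 2300 → laminar, so f = 64/Re = 0.1504 (roughness is irrelevant in laminar flow).

f ≈ 0.150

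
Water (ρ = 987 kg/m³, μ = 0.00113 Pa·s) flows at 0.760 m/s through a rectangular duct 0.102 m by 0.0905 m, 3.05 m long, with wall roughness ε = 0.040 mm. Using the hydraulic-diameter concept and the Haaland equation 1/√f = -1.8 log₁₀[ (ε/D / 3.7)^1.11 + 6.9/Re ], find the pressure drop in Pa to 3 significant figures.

ΔP ≈ 191 Pa

Hydraulic diameter D_h = 4A/P = 4·(0.102·0.0905)/(2·(0.102+0.0905)) = 0.03692/0.385 = 0.09591 m.
Re = ρVD_h/μ = 987·0.76·0.09591/0.00113 = 6.366e+04.
ε/D_h = 4e-05/0.09591 = 0.000417; Haaland gives 1/√f = -1.8 log₁₀[4.15e-05+0.000108] = 6.884, so f = 0.0211.
ΔP = f(L/D_h)(ρV²/2) = 0.0211·3.05/0.09591·285 = 191.3 Pa.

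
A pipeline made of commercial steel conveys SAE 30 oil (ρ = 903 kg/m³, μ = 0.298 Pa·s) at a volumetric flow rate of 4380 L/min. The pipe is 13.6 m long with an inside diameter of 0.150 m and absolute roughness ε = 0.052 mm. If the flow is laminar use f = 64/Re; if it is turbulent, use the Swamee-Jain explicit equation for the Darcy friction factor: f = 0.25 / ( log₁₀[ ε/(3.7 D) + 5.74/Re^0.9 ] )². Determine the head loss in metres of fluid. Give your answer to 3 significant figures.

Q = 4380 L/min = 4380/60000 = 0.073 m³/s.
Cross-sectional area A = πD²/4 = π(0.15)²/4 = 0.01767 m²; mean velocity V = Q/A = 0.073/0.01767 = 4.131 m/s.
Reynolds number Re = ρVD/μ = 903 · 4.131 · 0.15 / 0.298 = 1878.
Re < 2300 → laminar flow, so f = 64/Re = 64/1878 = 0.03409 (the turbulent correlation is not needed).
Darcy-Weisbach: ΔP = f(L/D)(ρV²/2) = 0.03409·(13.6/0.15)·(903·4.131²/2) = 0.03409·90.67·7705 = 2.381e+04 Pa.
Head loss h_f = ΔP/(ρg) = 2.381e+04/(903·9.81) = 2.69 m.

h_f ≈ 2.69 m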